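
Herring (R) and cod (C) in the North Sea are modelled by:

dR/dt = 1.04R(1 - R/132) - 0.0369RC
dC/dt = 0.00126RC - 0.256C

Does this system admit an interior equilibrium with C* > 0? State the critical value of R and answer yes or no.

Threshold R = 203; K < 203, so no, the predator goes extinct.

The predator equation gives dC/dt > 0 only when R > 0.256/0.00126 = 203.
Without the predator, R → K = 132. Since 132 < 203, the predator cannot invade.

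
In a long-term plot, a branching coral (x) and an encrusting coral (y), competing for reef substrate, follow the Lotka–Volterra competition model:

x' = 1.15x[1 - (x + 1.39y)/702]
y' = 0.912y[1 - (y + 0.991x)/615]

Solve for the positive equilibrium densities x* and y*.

Setting both brackets to zero gives the nullclines x + 1.39y = 702 and 0.991x + y = 615.
Substituting y = 615 - 0.991x into the first: x(1 - 1.39·0.991) = 702 - 1.39·615.
So x* = -153/-0.377 = 405, and then y* = 615 - 0.991·405 = 214.

x* ≈ 405, y* ≈ 214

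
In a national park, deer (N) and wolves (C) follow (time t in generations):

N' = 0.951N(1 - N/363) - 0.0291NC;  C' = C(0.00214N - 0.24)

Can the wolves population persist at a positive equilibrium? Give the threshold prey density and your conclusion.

Threshold N = 112; K > 112, so yes, the predator persists.

The predator equation gives dC/dt > 0 only when N > 0.24/0.00214 = 112.
Without the predator, N → K = 363. Since 363 > 112, the predator can invade and persist.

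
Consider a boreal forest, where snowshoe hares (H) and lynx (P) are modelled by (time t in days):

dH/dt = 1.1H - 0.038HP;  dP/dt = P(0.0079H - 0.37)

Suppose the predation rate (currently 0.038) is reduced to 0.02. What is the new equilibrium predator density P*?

P* ≈ 55

At the interior fixed point, setting dH/dt = 0 with H > 0 fixes P* = (prey growth rate)/(HP coefficient) — independent of the other coefficients.
With the change, P* = 1.1/0.02 = 55; it rises from 28.9.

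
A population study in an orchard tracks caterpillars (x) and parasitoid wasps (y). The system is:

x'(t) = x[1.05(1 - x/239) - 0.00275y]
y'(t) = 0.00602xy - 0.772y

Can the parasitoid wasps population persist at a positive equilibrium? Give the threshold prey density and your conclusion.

The predator equation gives dy/dt > 0 only when x > 0.772/0.00602 = 128.
Without the predator, x → K = 239. Since 239 > 128, the predator can invade and persist.

Threshold x = 128; K > 128, so yes, the predator persists.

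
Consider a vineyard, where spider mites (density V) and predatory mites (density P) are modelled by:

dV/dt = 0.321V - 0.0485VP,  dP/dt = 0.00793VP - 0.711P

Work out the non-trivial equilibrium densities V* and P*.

V* ≈ 89.7, P* ≈ 6.62

Set dP/dt = 0 with P > 0: 0.00793V - 0.711 = 0, so V* = 0.711/0.00793 = 89.7.
Set dV/dt = 0 with V > 0: 0.321 - 0.0485P = 0, so P* = 0.321/0.0485 = 6.62.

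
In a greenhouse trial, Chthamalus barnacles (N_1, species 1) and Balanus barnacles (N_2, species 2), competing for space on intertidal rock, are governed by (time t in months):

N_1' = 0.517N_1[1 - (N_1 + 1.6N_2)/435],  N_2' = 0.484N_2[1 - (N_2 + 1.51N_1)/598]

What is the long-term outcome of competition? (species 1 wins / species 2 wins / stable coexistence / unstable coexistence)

Compare the nullcline intercepts: K1/α12 = 435/1.6 = 272 < K2 = 598; K2/α21 = 598/1.51 = 396 < K1 = 435.
Since both are reversed, neither can invade when rare; the interior point is a saddle.

unstable coexistence (outcome depends on initial conditions)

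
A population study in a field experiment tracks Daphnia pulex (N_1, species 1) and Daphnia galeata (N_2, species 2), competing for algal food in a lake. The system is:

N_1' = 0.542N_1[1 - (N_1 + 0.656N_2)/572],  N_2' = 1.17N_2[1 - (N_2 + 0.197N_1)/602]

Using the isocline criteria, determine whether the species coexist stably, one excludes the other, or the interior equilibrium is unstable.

Compare the nullcline intercepts: K1/α12 = 572/0.656 = 872 > K2 = 602; K2/α21 = 602/0.197 = 3060 > K1 = 572.
Since both inequalities hold, each species can invade when rare, so the interior equilibrium is stable.

stable coexistence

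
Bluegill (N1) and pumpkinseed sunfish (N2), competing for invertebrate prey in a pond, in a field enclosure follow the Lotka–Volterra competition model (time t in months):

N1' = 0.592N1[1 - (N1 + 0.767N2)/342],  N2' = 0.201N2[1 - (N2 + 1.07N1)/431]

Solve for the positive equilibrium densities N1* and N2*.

Setting both brackets to zero gives the nullclines N1 + 0.767N2 = 342 and 1.07N1 + N2 = 431.
Substituting N2 = 431 - 1.07N1 into the first: N1(1 - 0.767·1.07) = 342 - 0.767·431.
So N1* = 11.4/0.179 = 63.7, and then N2* = 431 - 1.07·63.7 = 363.

N1* ≈ 63.7, N2* ≈ 363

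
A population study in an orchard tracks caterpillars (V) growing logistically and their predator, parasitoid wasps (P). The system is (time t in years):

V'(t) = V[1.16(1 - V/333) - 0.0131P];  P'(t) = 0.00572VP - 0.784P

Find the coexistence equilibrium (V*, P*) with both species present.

V* ≈ 137, P* ≈ 52.1

From dP/dt = 0 with P > 0: 0.00572V* = 0.784, so V* = 137.
Substitute into dV/dt = 0: 1.16(1 - 137/333) = 0.0131P*.
The bracket is 0.588, giving P* = 0.683/0.0131 = 52.1.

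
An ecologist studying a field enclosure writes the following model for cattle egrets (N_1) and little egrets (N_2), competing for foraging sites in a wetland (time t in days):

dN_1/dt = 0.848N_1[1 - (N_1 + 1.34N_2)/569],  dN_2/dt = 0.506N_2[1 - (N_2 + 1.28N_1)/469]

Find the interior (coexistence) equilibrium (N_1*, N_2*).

N_1* ≈ 83.1, N_2* ≈ 363

Setting both brackets to zero gives the nullclines N_1 + 1.34N_2 = 569 and 1.28N_1 + N_2 = 469.
Substituting N_2 = 469 - 1.28N_1 into the first: N_1(1 - 1.34·1.28) = 569 - 1.34·469.
So N_1* = -59.5/-0.715 = 83.1, and then N_2* = 469 - 1.28·83.1 = 363.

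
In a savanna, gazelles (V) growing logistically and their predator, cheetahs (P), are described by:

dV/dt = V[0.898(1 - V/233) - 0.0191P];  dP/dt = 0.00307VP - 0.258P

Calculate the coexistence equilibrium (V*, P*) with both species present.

From dP/dt = 0 with P > 0: 0.00307V* = 0.258, so V* = 84.
Substitute into dV/dt = 0: 0.898(1 - 84/233) = 0.0191P*.
The bracket is 0.639, giving P* = 0.574/0.0191 = 30.1.

V* ≈ 84, P* ≈ 30.1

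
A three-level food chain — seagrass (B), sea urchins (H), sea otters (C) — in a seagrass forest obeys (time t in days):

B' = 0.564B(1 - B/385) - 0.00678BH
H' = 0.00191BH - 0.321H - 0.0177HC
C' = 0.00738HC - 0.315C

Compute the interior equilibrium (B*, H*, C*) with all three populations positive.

B* ≈ 187, H* ≈ 42.7, C* ≈ 2.09

From dC/dt = 0: 0.00738H* = 0.315, so H* = 42.7.
From dB/dt = 0: 0.564(1 - B*/385) = 0.00678·42.7, giving B* = 385·(1 - 0.513) = 187.
From dH/dt = 0: 0.00191·187 - 0.321 = 0.0177C*, so C* = 0.037/0.0177 = 2.09.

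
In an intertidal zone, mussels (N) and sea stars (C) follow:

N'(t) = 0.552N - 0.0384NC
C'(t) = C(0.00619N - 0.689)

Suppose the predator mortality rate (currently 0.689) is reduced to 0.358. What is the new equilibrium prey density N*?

N* ≈ 57.8

At the interior fixed point, setting dC/dt = 0 with C > 0 fixes N* = (predator death rate)/(NC coefficient) — independent of the other coefficients.
With the change, N* = 0.358/0.00619 = 57.8; it falls from 111.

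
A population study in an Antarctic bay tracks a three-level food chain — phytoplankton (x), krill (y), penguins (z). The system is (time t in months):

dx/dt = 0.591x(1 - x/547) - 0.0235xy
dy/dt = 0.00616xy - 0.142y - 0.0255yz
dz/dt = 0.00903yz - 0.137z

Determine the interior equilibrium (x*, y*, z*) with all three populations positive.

x* ≈ 217, y* ≈ 15.2, z* ≈ 46.9

From dz/dt = 0: 0.00903y* = 0.137, so y* = 15.2.
From dx/dt = 0: 0.591(1 - x*/547) = 0.0235·15.2, giving x* = 547·(1 - 0.603) = 217.
From dy/dt = 0: 0.00616·217 - 0.142 = 0.0255z*, so z* = 1.19/0.0255 = 46.9.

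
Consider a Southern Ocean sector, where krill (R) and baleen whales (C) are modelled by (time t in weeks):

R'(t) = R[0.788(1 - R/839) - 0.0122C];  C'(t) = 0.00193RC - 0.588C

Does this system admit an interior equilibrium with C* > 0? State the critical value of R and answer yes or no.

Threshold R = 305; K > 305, so yes, the predator persists.

The predator equation gives dC/dt > 0 only when R > 0.588/0.00193 = 305.
Without the predator, R → K = 839. Since 839 > 305, the predator can invade and persist.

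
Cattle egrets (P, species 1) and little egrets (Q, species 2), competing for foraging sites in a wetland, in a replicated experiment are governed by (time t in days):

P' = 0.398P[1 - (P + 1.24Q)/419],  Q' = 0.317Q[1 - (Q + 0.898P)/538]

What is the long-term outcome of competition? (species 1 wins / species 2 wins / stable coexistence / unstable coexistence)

species 2 excludes species 1

Compare the nullcline intercepts: K1/α12 = 419/1.24 = 338 < K2 = 538; K2/α21 = 538/0.898 = 599 > K1 = 419.
Since the inequalities point opposite ways, species 2 can invade but species 1 cannot.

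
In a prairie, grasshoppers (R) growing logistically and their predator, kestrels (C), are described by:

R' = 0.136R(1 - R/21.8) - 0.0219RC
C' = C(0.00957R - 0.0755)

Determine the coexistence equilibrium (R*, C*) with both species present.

R* ≈ 7.89, C* ≈ 3.96

From dC/dt = 0 with C > 0: 0.00957R* = 0.0755, so R* = 7.89.
Substitute into dR/dt = 0: 0.136(1 - 7.89/21.8) = 0.0219C*.
The bracket is 0.638, giving C* = 0.0868/0.0219 = 3.96.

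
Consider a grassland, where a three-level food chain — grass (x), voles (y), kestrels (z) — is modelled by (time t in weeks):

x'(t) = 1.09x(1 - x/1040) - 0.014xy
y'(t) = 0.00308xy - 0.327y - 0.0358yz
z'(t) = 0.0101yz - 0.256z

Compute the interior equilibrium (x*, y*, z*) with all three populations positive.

x* ≈ 701, y* ≈ 25.3, z* ≈ 51.2

From dz/dt = 0: 0.0101y* = 0.256, so y* = 25.3.
From dx/dt = 0: 1.09(1 - x*/1040) = 0.014·25.3, giving x* = 1040·(1 - 0.326) = 701.
From dy/dt = 0: 0.00308·701 - 0.327 = 0.0358z*, so z* = 1.83/0.0358 = 51.2.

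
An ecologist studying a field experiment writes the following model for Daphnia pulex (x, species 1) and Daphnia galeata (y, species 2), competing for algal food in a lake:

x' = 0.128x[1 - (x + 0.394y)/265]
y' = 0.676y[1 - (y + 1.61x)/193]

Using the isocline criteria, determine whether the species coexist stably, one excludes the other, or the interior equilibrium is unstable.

Compare the nullcline intercepts: K1/α12 = 265/0.394 = 673 > K2 = 193; K2/α21 = 193/1.61 = 120 < K1 = 265.
Since the inequalities point opposite ways, species 1 can invade but species 2 cannot.

species 1 excludes species 2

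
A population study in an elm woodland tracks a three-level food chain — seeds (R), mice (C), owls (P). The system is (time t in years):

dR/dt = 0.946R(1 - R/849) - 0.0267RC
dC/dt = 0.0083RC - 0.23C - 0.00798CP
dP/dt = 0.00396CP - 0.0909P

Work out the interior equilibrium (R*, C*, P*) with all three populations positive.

From dP/dt = 0: 0.00396C* = 0.0909, so C* = 23.
From dR/dt = 0: 0.946(1 - R*/849) = 0.0267·23, giving R* = 849·(1 - 0.648) = 299.
From dC/dt = 0: 0.0083·299 - 0.23 = 0.00798P*, so P* = 2.25/0.00798 = 282.

R* ≈ 299, C* ≈ 23, P* ≈ 282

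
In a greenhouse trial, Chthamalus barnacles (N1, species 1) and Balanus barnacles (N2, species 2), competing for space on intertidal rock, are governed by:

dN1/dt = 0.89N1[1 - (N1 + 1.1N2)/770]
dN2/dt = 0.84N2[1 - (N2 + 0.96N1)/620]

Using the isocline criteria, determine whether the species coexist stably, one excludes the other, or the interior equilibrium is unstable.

Compare the nullcline intercepts: K1/α12 = 770/1.1 = 700 > K2 = 620; K2/α21 = 620/0.96 = 646 < K1 = 770.
Since the inequalities point opposite ways, species 1 can invade but species 2 cannot.

species 1 excludes species 2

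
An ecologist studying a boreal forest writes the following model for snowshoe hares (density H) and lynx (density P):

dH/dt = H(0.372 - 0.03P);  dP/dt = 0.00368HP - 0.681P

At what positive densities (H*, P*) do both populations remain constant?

H* ≈ 185, P* ≈ 12.4

Set dP/dt = 0 with P > 0: 0.00368H - 0.681 = 0, so H* = 0.681/0.00368 = 185.
Set dH/dt = 0 with H > 0: 0.372 - 0.03P = 0, so P* = 0.372/0.03 = 12.4.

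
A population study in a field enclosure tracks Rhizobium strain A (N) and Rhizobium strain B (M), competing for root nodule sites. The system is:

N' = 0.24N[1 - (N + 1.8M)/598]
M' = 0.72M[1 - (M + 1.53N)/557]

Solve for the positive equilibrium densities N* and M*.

Setting both brackets to zero gives the nullclines N + 1.8M = 598 and 1.53N + M = 557.
Substituting M = 557 - 1.53N into the first: N(1 - 1.8·1.53) = 598 - 1.8·557.
So N* = -405/-1.75 = 231, and then M* = 557 - 1.53·231 = 204.

N* ≈ 231, M* ≈ 204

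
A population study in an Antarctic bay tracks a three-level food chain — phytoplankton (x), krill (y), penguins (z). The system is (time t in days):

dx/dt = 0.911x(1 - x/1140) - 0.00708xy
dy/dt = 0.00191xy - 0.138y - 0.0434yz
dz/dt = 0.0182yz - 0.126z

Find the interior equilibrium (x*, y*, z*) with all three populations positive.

x* ≈ 1080, y* ≈ 6.92, z* ≈ 44.3

From dz/dt = 0: 0.0182y* = 0.126, so y* = 6.92.
From dx/dt = 0: 0.911(1 - x*/1140) = 0.00708·6.92, giving x* = 1140·(1 - 0.0538) = 1080.
From dy/dt = 0: 0.00191·1080 - 0.138 = 0.0434z*, so z* = 1.92/0.0434 = 44.3.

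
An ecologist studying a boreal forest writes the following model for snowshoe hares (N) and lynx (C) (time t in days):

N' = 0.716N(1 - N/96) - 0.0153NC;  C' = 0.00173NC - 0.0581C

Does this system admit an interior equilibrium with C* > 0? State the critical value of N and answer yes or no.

The predator equation gives dC/dt > 0 only when N > 0.0581/0.00173 = 33.6.
Without the predator, N → K = 96. Since 96 > 33.6, the predator can invade and persist.

Threshold N = 33.6; K > 33.6, so yes, the predator persists.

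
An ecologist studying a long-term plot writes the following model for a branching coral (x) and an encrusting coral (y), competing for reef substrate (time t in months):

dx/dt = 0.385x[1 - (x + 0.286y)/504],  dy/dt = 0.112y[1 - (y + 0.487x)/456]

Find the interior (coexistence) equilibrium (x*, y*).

Setting both brackets to zero gives the nullclines x + 0.286y = 504 and 0.487x + y = 456.
Substituting y = 456 - 0.487x into the first: x(1 - 0.286·0.487) = 504 - 0.286·456.
So x* = 374/0.861 = 434, and then y* = 456 - 0.487·434 = 245.

x* ≈ 434, y* ≈ 245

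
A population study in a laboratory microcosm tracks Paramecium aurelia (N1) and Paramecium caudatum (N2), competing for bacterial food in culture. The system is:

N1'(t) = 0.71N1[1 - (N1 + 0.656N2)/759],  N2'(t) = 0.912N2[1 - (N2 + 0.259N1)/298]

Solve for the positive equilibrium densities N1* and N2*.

N1* ≈ 679, N2* ≈ 122

Setting both brackets to zero gives the nullclines N1 + 0.656N2 = 759 and 0.259N1 + N2 = 298.
Substituting N2 = 298 - 0.259N1 into the first: N1(1 - 0.656·0.259) = 759 - 0.656·298.
So N1* = 564/0.83 = 679, and then N2* = 298 - 0.259·679 = 122.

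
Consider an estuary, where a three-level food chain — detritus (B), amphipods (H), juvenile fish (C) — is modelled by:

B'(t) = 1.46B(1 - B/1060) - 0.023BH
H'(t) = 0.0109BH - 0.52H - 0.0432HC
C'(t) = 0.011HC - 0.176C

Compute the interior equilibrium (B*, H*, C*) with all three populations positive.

B* ≈ 793, H* ≈ 16, C* ≈ 188

From dC/dt = 0: 0.011H* = 0.176, so H* = 16.
From dB/dt = 0: 1.46(1 - B*/1060) = 0.023·16, giving B* = 1060·(1 - 0.252) = 793.
From dH/dt = 0: 0.0109·793 - 0.52 = 0.0432C*, so C* = 8.12/0.0432 = 188.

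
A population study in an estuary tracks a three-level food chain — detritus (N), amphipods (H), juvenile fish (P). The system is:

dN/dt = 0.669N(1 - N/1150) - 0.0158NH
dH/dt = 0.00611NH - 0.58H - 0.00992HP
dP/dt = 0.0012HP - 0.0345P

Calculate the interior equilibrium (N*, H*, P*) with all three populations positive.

From dP/dt = 0: 0.0012H* = 0.0345, so H* = 28.8.
From dN/dt = 0: 0.669(1 - N*/1150) = 0.0158·28.8, giving N* = 1150·(1 - 0.679) = 369.
From dH/dt = 0: 0.00611·369 - 0.58 = 0.00992P*, so P* = 1.68/0.00992 = 169.

N* ≈ 369, H* ≈ 28.8, P* ≈ 169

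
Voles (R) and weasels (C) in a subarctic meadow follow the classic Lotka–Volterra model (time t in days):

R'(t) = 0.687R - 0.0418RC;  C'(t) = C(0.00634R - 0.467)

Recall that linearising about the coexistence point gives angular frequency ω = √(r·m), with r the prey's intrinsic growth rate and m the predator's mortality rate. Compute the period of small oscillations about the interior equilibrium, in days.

Here r = 0.687 and m = 0.467, so r·m = 0.321.
ω = √0.321 = 0.566 per day, hence T = 2π/ω ≈ 11.1 days.

T ≈ 11.1 days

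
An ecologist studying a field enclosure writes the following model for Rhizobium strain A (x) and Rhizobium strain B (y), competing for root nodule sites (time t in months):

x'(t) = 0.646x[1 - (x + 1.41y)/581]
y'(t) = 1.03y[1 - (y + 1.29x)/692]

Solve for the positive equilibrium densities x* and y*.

x* ≈ 482, y* ≈ 70.2

Setting both brackets to zero gives the nullclines x + 1.41y = 581 and 1.29x + y = 692.
Substituting y = 692 - 1.29x into the first: x(1 - 1.41·1.29) = 581 - 1.41·692.
So x* = -395/-0.819 = 482, and then y* = 692 - 1.29·482 = 70.2.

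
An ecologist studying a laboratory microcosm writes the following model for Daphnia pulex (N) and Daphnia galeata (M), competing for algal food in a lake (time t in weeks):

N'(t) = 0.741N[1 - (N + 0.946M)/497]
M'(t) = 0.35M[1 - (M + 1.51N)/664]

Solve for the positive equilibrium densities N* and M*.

N* ≈ 306, M* ≈ 202

Setting both brackets to zero gives the nullclines N + 0.946M = 497 and 1.51N + M = 664.
Substituting M = 664 - 1.51N into the first: N(1 - 0.946·1.51) = 497 - 0.946·664.
So N* = -131/-0.428 = 306, and then M* = 664 - 1.51·306 = 202.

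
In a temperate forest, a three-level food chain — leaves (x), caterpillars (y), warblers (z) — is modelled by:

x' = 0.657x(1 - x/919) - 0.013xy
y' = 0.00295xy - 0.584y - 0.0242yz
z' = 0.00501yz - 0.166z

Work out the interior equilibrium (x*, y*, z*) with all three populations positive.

x* ≈ 316, y* ≈ 33.1, z* ≈ 14.4

From dz/dt = 0: 0.00501y* = 0.166, so y* = 33.1.
From dx/dt = 0: 0.657(1 - x*/919) = 0.013·33.1, giving x* = 919·(1 - 0.656) = 316.
From dy/dt = 0: 0.00295·316 - 0.584 = 0.0242z*, so z* = 0.35/0.0242 = 14.4.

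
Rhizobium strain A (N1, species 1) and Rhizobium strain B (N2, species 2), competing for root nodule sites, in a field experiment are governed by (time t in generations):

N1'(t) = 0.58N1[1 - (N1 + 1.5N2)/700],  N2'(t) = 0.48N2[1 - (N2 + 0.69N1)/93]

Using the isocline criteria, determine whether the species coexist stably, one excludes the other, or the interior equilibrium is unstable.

Compare the nullcline intercepts: K1/α12 = 700/1.5 = 467 > K2 = 93; K2/α21 = 93/0.69 = 135 < K1 = 700.
Since the inequalities point opposite ways, species 1 can invade but species 2 cannot.

species 1 excludes species 2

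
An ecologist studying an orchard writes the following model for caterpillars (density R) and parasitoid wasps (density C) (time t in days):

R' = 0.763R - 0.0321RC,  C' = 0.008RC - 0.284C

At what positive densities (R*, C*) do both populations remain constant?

R* ≈ 35.5, C* ≈ 23.8

Set dC/dt = 0 with C > 0: 0.008R - 0.284 = 0, so R* = 0.284/0.008 = 35.5.
Set dR/dt = 0 with R > 0: 0.763 - 0.0321C = 0, so C* = 0.763/0.0321 = 23.8.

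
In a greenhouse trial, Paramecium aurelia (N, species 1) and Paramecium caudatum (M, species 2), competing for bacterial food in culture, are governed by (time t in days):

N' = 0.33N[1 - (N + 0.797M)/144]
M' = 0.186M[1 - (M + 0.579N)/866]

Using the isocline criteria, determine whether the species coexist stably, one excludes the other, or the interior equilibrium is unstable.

species 2 excludes species 1

Compare the nullcline intercepts: K1/α12 = 144/0.797 = 181 < K2 = 866; K2/α21 = 866/0.579 = 1500 > K1 = 144.
Since the inequalities point opposite ways, species 2 can invade but species 1 cannot.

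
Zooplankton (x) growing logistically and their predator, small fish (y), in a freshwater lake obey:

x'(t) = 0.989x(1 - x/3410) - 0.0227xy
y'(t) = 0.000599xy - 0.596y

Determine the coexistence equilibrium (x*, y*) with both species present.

x* ≈ 995, y* ≈ 30.9

From dy/dt = 0 with y > 0: 0.000599x* = 0.596, so x* = 995.
Substitute into dx/dt = 0: 0.989(1 - 995/3410) = 0.0227y*.
The bracket is 0.708, giving y* = 0.7/0.0227 = 30.9.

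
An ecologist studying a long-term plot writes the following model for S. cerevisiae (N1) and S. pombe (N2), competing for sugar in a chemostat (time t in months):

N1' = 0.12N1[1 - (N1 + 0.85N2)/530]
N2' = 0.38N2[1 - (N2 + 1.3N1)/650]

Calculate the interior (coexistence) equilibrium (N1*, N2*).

Setting both brackets to zero gives the nullclines N1 + 0.85N2 = 530 and 1.3N1 + N2 = 650.
Substituting N2 = 650 - 1.3N1 into the first: N1(1 - 0.85·1.3) = 530 - 0.85·650.
So N1* = -22.5/-0.105 = 214, and then N2* = 650 - 1.3·214 = 371.

N1* ≈ 214, N2* ≈ 371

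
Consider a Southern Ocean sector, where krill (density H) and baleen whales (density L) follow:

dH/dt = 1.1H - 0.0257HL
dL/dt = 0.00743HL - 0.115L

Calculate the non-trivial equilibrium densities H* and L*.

H* ≈ 15.5, L* ≈ 42.8

Set dL/dt = 0 with L > 0: 0.00743H - 0.115 = 0, so H* = 0.115/0.00743 = 15.5.
Set dH/dt = 0 with H > 0: 1.1 - 0.0257L = 0, so L* = 1.1/0.0257 = 42.8.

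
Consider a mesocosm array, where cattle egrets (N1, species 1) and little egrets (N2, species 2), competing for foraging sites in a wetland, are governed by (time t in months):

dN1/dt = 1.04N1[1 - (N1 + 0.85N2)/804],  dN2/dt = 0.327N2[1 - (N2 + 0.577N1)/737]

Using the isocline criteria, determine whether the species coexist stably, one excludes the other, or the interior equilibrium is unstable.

stable coexistence

Compare the nullcline intercepts: K1/α12 = 804/0.85 = 946 > K2 = 737; K2/α21 = 737/0.577 = 1280 > K1 = 804.
Since both inequalities hold, each species can invade when rare, so the interior equilibrium is stable.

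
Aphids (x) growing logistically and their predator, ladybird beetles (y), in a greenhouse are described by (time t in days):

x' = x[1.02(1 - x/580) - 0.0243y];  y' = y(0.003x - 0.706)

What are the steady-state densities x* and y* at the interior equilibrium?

From dy/dt = 0 with y > 0: 0.003x* = 0.706, so x* = 235.
Substitute into dx/dt = 0: 1.02(1 - 235/580) = 0.0243y*.
The bracket is 0.594, giving y* = 0.606/0.0243 = 24.9.

x* ≈ 235, y* ≈ 24.9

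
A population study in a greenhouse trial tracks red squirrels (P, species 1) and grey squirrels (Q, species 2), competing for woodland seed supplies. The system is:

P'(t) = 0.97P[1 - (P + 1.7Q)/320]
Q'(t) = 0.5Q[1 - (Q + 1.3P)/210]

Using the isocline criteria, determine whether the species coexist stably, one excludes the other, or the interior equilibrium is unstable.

Compare the nullcline intercepts: K1/α12 = 320/1.7 = 188 < K2 = 210; K2/α21 = 210/1.3 = 162 < K1 = 320.
Since both are reversed, neither can invade when rare; the interior point is a saddle.

unstable coexistence (outcome depends on initial conditions)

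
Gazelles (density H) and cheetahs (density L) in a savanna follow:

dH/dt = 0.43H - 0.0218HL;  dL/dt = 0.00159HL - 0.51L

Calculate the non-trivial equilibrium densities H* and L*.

H* ≈ 321, L* ≈ 19.7

Set dL/dt = 0 with L > 0: 0.00159H - 0.51 = 0, so H* = 0.51/0.00159 = 321.
Set dH/dt = 0 with H > 0: 0.43 - 0.0218L = 0, so L* = 0.43/0.0218 = 19.7.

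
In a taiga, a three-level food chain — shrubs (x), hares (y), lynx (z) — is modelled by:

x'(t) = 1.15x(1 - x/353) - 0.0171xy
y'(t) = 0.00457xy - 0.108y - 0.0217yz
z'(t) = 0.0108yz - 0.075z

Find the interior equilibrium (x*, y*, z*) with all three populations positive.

From dz/dt = 0: 0.0108y* = 0.075, so y* = 6.94.
From dx/dt = 0: 1.15(1 - x*/353) = 0.0171·6.94, giving x* = 353·(1 - 0.103) = 317.
From dy/dt = 0: 0.00457·317 - 0.108 = 0.0217z*, so z* = 1.34/0.0217 = 61.7.

x* ≈ 317, y* ≈ 6.94, z* ≈ 61.7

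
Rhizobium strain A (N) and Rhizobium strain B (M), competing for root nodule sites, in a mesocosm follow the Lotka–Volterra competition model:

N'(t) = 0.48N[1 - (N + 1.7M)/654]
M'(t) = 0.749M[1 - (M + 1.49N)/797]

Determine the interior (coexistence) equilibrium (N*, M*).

N* ≈ 457, M* ≈ 116

Setting both brackets to zero gives the nullclines N + 1.7M = 654 and 1.49N + M = 797.
Substituting M = 797 - 1.49N into the first: N(1 - 1.7·1.49) = 654 - 1.7·797.
So N* = -701/-1.53 = 457, and then M* = 797 - 1.49·457 = 116.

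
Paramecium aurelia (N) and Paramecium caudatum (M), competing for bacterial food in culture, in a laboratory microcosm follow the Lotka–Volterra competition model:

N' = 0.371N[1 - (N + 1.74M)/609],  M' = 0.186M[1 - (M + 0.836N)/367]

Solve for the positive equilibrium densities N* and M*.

N* ≈ 65.1, M* ≈ 313

Setting both brackets to zero gives the nullclines N + 1.74M = 609 and 0.836N + M = 367.
Substituting M = 367 - 0.836N into the first: N(1 - 1.74·0.836) = 609 - 1.74·367.
So N* = -29.6/-0.455 = 65.1, and then M* = 367 - 0.836·65.1 = 313.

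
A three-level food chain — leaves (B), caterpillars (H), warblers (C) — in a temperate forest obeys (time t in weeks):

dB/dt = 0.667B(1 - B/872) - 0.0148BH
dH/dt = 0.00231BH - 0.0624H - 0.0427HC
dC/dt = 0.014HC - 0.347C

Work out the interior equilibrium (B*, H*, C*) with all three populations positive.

From dC/dt = 0: 0.014H* = 0.347, so H* = 24.8.
From dB/dt = 0: 0.667(1 - B*/872) = 0.0148·24.8, giving B* = 872·(1 - 0.55) = 392.
From dH/dt = 0: 0.00231·392 - 0.0624 = 0.0427C*, so C* = 0.844/0.0427 = 19.8.

B* ≈ 392, H* ≈ 24.8, C* ≈ 19.8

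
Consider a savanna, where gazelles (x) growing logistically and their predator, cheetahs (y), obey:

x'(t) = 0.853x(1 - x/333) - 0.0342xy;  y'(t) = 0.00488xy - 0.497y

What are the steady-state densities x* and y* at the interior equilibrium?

x* ≈ 102, y* ≈ 17.3

From dy/dt = 0 with y > 0: 0.00488x* = 0.497, so x* = 102.
Substitute into dx/dt = 0: 0.853(1 - 102/333) = 0.0342y*.
The bracket is 0.694, giving y* = 0.592/0.0342 = 17.3.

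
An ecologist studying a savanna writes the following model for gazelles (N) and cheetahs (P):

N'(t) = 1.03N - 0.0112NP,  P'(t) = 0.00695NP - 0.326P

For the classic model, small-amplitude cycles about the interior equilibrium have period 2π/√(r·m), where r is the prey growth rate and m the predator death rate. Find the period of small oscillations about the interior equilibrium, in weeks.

T ≈ 10.8 weeks

Here r = 1.03 and m = 0.326, so r·m = 0.336.
ω = √0.336 = 0.579 per week, hence T = 2π/ω ≈ 10.8 weeks.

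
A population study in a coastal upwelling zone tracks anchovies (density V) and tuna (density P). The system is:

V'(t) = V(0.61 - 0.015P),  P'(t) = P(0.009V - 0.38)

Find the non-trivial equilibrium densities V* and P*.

Set dP/dt = 0 with P > 0: 0.009V - 0.38 = 0, so V* = 0.38/0.009 = 42.2.
Set dV/dt = 0 with V > 0: 0.61 - 0.015P = 0, so P* = 0.61/0.015 = 40.7.

V* ≈ 42.2, P* ≈ 40.7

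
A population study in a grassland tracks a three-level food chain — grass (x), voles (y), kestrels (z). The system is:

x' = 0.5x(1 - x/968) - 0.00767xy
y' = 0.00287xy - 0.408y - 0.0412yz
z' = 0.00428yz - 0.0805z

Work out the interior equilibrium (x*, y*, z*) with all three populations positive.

x* ≈ 689, y* ≈ 18.8, z* ≈ 38.1

From dz/dt = 0: 0.00428y* = 0.0805, so y* = 18.8.
From dx/dt = 0: 0.5(1 - x*/968) = 0.00767·18.8, giving x* = 968·(1 - 0.289) = 689.
From dy/dt = 0: 0.00287·689 - 0.408 = 0.0412z*, so z* = 1.57/0.0412 = 38.1.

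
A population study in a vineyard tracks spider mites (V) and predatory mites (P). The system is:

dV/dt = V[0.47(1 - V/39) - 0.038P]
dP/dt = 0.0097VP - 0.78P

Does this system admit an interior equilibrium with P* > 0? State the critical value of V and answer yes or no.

Threshold V = 80.4; K < 80.4, so no, the predator goes extinct.

The predator equation gives dP/dt > 0 only when V > 0.78/0.0097 = 80.4.
Without the predator, V → K = 39. Since 39 < 80.4, the predator cannot invade.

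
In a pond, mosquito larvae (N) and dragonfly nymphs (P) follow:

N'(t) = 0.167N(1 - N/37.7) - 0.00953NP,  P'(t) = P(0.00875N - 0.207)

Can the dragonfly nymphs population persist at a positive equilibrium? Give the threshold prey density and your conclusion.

Threshold N = 23.7; K > 23.7, so yes, the predator persists.

The predator equation gives dP/dt > 0 only when N > 0.207/0.00875 = 23.7.
Without the predator, N → K = 37.7. Since 37.7 > 23.7, the predator can invade and persist.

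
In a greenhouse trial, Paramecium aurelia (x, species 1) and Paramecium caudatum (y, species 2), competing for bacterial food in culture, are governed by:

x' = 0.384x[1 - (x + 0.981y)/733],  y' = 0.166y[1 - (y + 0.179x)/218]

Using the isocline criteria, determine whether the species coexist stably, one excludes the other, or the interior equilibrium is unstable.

stable coexistence

Compare the nullcline intercepts: K1/α12 = 733/0.981 = 747 > K2 = 218; K2/α21 = 218/0.179 = 1220 > K1 = 733.
Since both inequalities hold, each species can invade when rare, so the interior equilibrium is stable.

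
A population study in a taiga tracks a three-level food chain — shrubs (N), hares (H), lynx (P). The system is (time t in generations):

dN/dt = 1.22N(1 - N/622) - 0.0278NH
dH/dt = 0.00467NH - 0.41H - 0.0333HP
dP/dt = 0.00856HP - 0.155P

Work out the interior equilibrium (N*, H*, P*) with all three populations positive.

From dP/dt = 0: 0.00856H* = 0.155, so H* = 18.1.
From dN/dt = 0: 1.22(1 - N*/622) = 0.0278·18.1, giving N* = 622·(1 - 0.413) = 365.
From dH/dt = 0: 0.00467·365 - 0.41 = 0.0333P*, so P* = 1.3/0.0333 = 38.9.

N* ≈ 365, H* ≈ 18.1, P* ≈ 38.9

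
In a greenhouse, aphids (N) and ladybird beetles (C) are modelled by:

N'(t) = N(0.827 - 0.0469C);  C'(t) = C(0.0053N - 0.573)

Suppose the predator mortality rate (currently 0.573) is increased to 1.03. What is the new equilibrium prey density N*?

At the interior fixed point, setting dC/dt = 0 with C > 0 fixes N* = (predator death rate)/(NC coefficient) — independent of the other coefficients.
With the change, N* = 1.03/0.0053 = 194; it rises from 108.

N* ≈ 194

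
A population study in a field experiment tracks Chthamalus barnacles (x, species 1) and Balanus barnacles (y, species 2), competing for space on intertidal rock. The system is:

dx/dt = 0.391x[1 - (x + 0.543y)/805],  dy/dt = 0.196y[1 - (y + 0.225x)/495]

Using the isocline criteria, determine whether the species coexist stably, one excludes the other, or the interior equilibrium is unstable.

Compare the nullcline intercepts: K1/α12 = 805/0.543 = 1480 > K2 = 495; K2/α21 = 495/0.225 = 2200 > K1 = 805.
Since both inequalities hold, each species can invade when rare, so the interior equilibrium is stable.

stable coexistence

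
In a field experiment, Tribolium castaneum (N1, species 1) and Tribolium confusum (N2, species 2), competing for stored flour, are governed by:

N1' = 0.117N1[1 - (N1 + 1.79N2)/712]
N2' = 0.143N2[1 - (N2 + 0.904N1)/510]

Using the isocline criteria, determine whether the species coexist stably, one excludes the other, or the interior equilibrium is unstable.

unstable coexistence (outcome depends on initial conditions)

Compare the nullcline intercepts: K1/α12 = 712/1.79 = 398 < K2 = 510; K2/α21 = 510/0.904 = 564 < K1 = 712.
Since both are reversed, neither can invade when rare; the interior point is a saddle.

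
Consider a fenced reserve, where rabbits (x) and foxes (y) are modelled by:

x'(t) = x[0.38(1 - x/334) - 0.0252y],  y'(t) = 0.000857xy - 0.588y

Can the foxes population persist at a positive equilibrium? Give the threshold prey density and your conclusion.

Threshold x = 686; K < 686, so no, the predator goes extinct.

The predator equation gives dy/dt > 0 only when x > 0.588/0.000857 = 686.
Without the predator, x → K = 334. Since 334 < 686, the predator cannot invade.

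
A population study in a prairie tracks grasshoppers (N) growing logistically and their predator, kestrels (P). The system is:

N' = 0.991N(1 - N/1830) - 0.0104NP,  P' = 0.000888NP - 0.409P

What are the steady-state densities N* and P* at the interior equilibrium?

N* ≈ 461, P* ≈ 71.3

From dP/dt = 0 with P > 0: 0.000888N* = 0.409, so N* = 461.
Substitute into dN/dt = 0: 0.991(1 - 461/1830) = 0.0104P*.
The bracket is 0.748, giving P* = 0.742/0.0104 = 71.3.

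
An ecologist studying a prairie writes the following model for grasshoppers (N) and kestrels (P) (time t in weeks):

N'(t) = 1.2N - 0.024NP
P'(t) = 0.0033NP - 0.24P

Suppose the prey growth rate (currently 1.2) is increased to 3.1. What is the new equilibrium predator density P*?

At the interior fixed point, setting dN/dt = 0 with N > 0 fixes P* = (prey growth rate)/(NP coefficient) — independent of the other coefficients.
With the change, P* = 3.1/0.024 = 129; it rises from 50.

P* ≈ 129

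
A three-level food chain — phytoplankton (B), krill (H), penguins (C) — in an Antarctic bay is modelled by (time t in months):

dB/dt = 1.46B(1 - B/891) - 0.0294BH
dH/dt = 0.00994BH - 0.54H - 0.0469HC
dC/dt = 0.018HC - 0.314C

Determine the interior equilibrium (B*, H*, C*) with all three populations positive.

B* ≈ 578, H* ≈ 17.4, C* ≈ 111

From dC/dt = 0: 0.018H* = 0.314, so H* = 17.4.
From dB/dt = 0: 1.46(1 - B*/891) = 0.0294·17.4, giving B* = 891·(1 - 0.351) = 578.
From dH/dt = 0: 0.00994·578 - 0.54 = 0.0469C*, so C* = 5.21/0.0469 = 111.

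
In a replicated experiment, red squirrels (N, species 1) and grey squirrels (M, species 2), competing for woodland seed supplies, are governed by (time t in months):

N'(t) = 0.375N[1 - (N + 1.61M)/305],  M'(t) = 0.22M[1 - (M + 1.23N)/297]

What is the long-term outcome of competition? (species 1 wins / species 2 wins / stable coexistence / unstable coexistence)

unstable coexistence (outcome depends on initial conditions)

Compare the nullcline intercepts: K1/α12 = 305/1.61 = 189 < K2 = 297; K2/α21 = 297/1.23 = 241 < K1 = 305.
Since both are reversed, neither can invade when rare; the interior point is a saddle.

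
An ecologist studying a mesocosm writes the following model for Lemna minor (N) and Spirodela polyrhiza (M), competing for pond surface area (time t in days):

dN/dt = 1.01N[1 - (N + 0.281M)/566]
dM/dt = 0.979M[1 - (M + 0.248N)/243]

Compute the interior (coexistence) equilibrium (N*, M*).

Setting both brackets to zero gives the nullclines N + 0.281M = 566 and 0.248N + M = 243.
Substituting M = 243 - 0.248N into the first: N(1 - 0.281·0.248) = 566 - 0.281·243.
So N* = 498/0.93 = 535, and then M* = 243 - 0.248·535 = 110.

N* ≈ 535, M* ≈ 110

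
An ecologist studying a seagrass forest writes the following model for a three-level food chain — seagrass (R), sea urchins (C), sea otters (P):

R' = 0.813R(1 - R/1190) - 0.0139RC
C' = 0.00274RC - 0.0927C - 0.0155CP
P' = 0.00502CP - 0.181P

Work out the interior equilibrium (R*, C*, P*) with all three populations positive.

R* ≈ 456, C* ≈ 36.1, P* ≈ 74.7

From dP/dt = 0: 0.00502C* = 0.181, so C* = 36.1.
From dR/dt = 0: 0.813(1 - R*/1190) = 0.0139·36.1, giving R* = 1190·(1 - 0.616) = 456.
From dC/dt = 0: 0.00274·456 - 0.0927 = 0.0155P*, so P* = 1.16/0.0155 = 74.7.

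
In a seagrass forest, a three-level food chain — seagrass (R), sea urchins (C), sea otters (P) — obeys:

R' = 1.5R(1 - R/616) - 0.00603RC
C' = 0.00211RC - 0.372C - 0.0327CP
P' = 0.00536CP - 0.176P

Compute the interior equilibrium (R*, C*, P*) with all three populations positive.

From dP/dt = 0: 0.00536C* = 0.176, so C* = 32.8.
From dR/dt = 0: 1.5(1 - R*/616) = 0.00603·32.8, giving R* = 616·(1 - 0.132) = 535.
From dC/dt = 0: 0.00211·535 - 0.372 = 0.0327P*, so P* = 0.756/0.0327 = 23.1.

R* ≈ 535, C* ≈ 32.8, P* ≈ 23.1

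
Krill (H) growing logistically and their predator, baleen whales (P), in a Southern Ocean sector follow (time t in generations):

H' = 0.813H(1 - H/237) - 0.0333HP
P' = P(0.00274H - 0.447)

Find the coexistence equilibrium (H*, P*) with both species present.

H* ≈ 163, P* ≈ 7.61

From dP/dt = 0 with P > 0: 0.00274H* = 0.447, so H* = 163.
Substitute into dH/dt = 0: 0.813(1 - 163/237) = 0.0333P*.
The bracket is 0.312, giving P* = 0.253/0.0333 = 7.61.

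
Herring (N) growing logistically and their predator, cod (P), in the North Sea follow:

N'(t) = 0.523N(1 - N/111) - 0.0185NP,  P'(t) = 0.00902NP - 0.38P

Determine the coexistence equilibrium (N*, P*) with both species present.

N* ≈ 42.1, P* ≈ 17.5

From dP/dt = 0 with P > 0: 0.00902N* = 0.38, so N* = 42.1.
Substitute into dN/dt = 0: 0.523(1 - 42.1/111) = 0.0185P*.
The bracket is 0.62, giving P* = 0.325/0.0185 = 17.5.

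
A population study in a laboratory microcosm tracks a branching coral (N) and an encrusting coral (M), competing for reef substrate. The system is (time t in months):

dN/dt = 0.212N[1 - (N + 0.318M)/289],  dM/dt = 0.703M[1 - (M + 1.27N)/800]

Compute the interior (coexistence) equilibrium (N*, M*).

Setting both brackets to zero gives the nullclines N + 0.318M = 289 and 1.27N + M = 800.
Substituting M = 800 - 1.27N into the first: N(1 - 0.318·1.27) = 289 - 0.318·800.
So N* = 34.6/0.596 = 58, and then M* = 800 - 1.27·58 = 726.

N* ≈ 58, M* ≈ 726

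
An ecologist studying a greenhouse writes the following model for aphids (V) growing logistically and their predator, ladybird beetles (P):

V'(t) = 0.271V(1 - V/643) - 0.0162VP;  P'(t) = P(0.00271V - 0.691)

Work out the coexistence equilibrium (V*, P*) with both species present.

V* ≈ 255, P* ≈ 10.1

From dP/dt = 0 with P > 0: 0.00271V* = 0.691, so V* = 255.
Substitute into dV/dt = 0: 0.271(1 - 255/643) = 0.0162P*.
The bracket is 0.603, giving P* = 0.164/0.0162 = 10.1.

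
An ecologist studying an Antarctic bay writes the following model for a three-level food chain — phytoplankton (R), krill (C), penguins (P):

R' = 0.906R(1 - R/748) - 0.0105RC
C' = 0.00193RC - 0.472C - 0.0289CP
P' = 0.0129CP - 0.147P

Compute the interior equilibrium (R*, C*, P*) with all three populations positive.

From dP/dt = 0: 0.0129C* = 0.147, so C* = 11.4.
From dR/dt = 0: 0.906(1 - R*/748) = 0.0105·11.4, giving R* = 748·(1 - 0.132) = 649.
From dC/dt = 0: 0.00193·649 - 0.472 = 0.0289P*, so P* = 0.781/0.0289 = 27.

R* ≈ 649, C* ≈ 11.4, P* ≈ 27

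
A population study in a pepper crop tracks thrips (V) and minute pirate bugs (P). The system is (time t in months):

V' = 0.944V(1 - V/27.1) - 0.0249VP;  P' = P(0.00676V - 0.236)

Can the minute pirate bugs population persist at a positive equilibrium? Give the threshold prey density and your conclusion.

The predator equation gives dP/dt > 0 only when V > 0.236/0.00676 = 34.9.
Without the predator, V → K = 27.1. Since 27.1 < 34.9, the predator cannot invade.

Threshold V = 34.9; K < 34.9, so no, the predator goes extinct.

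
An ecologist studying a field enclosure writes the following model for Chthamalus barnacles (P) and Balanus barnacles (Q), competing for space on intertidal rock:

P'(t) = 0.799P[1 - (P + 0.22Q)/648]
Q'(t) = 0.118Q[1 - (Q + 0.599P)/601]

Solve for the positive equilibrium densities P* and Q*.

Setting both brackets to zero gives the nullclines P + 0.22Q = 648 and 0.599P + Q = 601.
Substituting Q = 601 - 0.599P into the first: P(1 - 0.22·0.599) = 648 - 0.22·601.
So P* = 516/0.868 = 594, and then Q* = 601 - 0.599·594 = 245.

P* ≈ 594, Q* ≈ 245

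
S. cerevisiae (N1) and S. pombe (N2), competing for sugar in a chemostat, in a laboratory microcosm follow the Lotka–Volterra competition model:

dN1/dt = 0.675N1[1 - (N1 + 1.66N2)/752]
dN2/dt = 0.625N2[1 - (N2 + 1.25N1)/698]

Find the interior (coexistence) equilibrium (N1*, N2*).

Setting both brackets to zero gives the nullclines N1 + 1.66N2 = 752 and 1.25N1 + N2 = 698.
Substituting N2 = 698 - 1.25N1 into the first: N1(1 - 1.66·1.25) = 752 - 1.66·698.
So N1* = -407/-1.07 = 378, and then N2* = 698 - 1.25·378 = 225.

N1* ≈ 378, N2* ≈ 225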